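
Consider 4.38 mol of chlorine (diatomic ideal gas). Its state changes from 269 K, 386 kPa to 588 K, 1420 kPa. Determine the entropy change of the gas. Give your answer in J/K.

ΔS = 52.2 J/K

ΔS = nC_p ln(T₂/T₁) − nR ln(P₂/P₁), with C_p = 7R/2 = 29.1 J mol⁻¹ K⁻¹ for a diatomic ideal gas.
ΔS = 4.38 × [29.1 × ln(588/269) − 8.314 × ln(1420/386)] = 52.2 J/K.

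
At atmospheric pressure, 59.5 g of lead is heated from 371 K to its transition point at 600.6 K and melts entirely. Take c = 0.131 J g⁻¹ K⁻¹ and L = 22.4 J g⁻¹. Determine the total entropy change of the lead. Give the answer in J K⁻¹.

Warming step: ΔS₁ = m c ln(T_tr/T_i) = 59.5 × 0.131 × ln(600.6/371) = 3.755 J/K.
Phase change: ΔS₂ = +mL/T_tr = 59.5 × 22.4 / 600.6 = 2.219 J/K.
ΔS_total = (3.755) + (2.219) = 5.97 J/K.

ΔS = 5.97 J/K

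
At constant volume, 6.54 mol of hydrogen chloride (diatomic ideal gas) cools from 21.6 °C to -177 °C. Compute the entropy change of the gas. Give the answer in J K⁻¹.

In kelvin: T₁ = 294.75 K, T₂ = 96.15 K. At constant volume, ΔS = nC_V ln(T₂/T₁) with C_V = 5R/2 = 20.79 J mol⁻¹ K⁻¹.
ΔS = 6.54 × 20.79 × ln(96.15/294.75) = -152 J/K.

ΔS = -152 J/K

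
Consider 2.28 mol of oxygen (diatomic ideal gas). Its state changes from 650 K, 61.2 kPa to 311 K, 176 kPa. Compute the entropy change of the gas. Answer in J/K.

ΔS = -68.9 J/K

ΔS = nC_p ln(T₂/T₁) − nR ln(P₂/P₁), with C_p = 7R/2 = 29.1 J mol⁻¹ K⁻¹ for a diatomic ideal gas.
ΔS = 2.28 × [29.1 × ln(311/650) − 8.314 × ln(176/61.2)] = -68.9 J/K.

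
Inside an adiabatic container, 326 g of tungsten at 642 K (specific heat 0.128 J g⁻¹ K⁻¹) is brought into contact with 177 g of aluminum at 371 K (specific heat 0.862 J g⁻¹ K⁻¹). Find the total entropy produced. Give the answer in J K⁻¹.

Energy balance: T_f = (m₁c₁T₁ + m₂c₂T₂)/(m₁c₁ + m₂c₂) = 429.2 K.
ΔS₁ = m₁c₁ ln(T_f/T₁) = 41.728 × ln(429.2/642) = -16.8 J/K.
ΔS₂ = m₂c₂ ln(T_f/T₂) = 152.574 × ln(429.2/371) = 22.23 J/K.
ΔS_total = -16.8 + 22.23 = 5.43 J/K.

ΔS_total = 5.43 J/K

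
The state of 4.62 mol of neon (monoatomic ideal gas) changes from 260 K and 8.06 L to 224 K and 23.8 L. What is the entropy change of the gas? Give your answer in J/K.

ΔS = 33 J/K

Entropy is a state function: ΔS = nC_V ln(T₂/T₁) + nR ln(V₂/V₁), with C_V = 3R/2 = 12.47 J mol⁻¹ K⁻¹ for a monoatomic ideal gas.
ΔS = 4.62 × [12.47 × ln(224/260) + 8.314 × ln(23.8/8.06)] = 33 J/K.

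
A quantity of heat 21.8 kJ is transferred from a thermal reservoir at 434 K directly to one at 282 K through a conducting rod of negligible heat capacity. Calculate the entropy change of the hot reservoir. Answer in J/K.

ΔS_hot = -50.2 J/K

The hot reservoir loses heat Q, so ΔS_hot = −Q/T_H = −21800/434 = -50.2 J/K.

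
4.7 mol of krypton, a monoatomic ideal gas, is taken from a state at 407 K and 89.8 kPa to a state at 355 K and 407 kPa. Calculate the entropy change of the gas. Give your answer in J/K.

ΔS = -72.4 J/K

ΔS = nC_p ln(T₂/T₁) − nR ln(P₂/P₁), with C_p = 5R/2 = 20.79 J mol⁻¹ K⁻¹ for a monoatomic ideal gas.
ΔS = 4.7 × [20.79 × ln(355/407) − 8.314 × ln(407/89.8)] = -72.4 J/K.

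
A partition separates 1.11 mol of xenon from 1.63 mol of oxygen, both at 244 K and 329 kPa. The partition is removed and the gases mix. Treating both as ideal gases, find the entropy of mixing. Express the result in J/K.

ΔS_mix = 15.4 J/K

Mole fractions: x_A = 1.11/2.74 = 0.405, x_B = 0.595.
ΔS_mix = −R(n_A ln x_A + n_B ln x_B) = −8.314 × (1.11 ln 0.405 + 1.63 ln 0.595) = 15.4 J/K.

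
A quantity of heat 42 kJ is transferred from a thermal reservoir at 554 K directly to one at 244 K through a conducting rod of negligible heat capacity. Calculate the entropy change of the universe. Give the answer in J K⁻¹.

ΔS_hot = −Q/T_H = −42000/554 = -75.81 J/K and ΔS_cold = +Q/T_C = 42000/244 = 172.1 J/K.
ΔS_total = -75.81 + 172.1 = 96.3 J/K, positive as the second law requires.

ΔS_total = 96.3 J/K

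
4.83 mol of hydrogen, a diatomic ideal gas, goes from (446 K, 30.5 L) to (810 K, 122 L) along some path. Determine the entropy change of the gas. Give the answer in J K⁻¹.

Entropy is a state function: ΔS = nC_V ln(T₂/T₁) + nR ln(V₂/V₁), with C_V = 5R/2 = 20.79 J mol⁻¹ K⁻¹ for a diatomic ideal gas.
ΔS = 4.83 × [20.79 × ln(810/446) + 8.314 × ln(122/30.5)] = 116 J/K.

ΔS = 116 J/K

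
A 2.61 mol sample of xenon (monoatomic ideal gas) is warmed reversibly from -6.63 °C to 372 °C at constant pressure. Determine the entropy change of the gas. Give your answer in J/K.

ΔS = 48 J/K

In kelvin: T₁ = 266.52 K, T₂ = 645.15 K. At constant pressure, ΔS = nC_p ln(T₂/T₁) with C_p = 5R/2 = 20.79 J mol⁻¹ K⁻¹.
ΔS = 2.61 × 20.79 × ln(645.15/266.52) = 48 J/K.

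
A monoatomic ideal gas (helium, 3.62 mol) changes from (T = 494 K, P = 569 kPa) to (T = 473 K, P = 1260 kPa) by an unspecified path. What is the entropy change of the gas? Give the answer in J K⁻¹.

ΔS = -27.2 J/K

ΔS = nC_p ln(T₂/T₁) − nR ln(P₂/P₁), with C_p = 5R/2 = 20.79 J mol⁻¹ K⁻¹ for a monoatomic ideal gas.
ΔS = 3.62 × [20.79 × ln(473/494) − 8.314 × ln(1260/569)] = -27.2 J/K.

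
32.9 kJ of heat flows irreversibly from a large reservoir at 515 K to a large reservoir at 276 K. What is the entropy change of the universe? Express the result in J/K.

ΔS_total = 55.3 J/K

ΔS_hot = −Q/T_H = −32900/515 = -63.88 J/K and ΔS_cold = +Q/T_C = 32900/276 = 119.2 J/K.
ΔS_total = -63.88 + 119.2 = 55.3 J/K, positive as the second law requires.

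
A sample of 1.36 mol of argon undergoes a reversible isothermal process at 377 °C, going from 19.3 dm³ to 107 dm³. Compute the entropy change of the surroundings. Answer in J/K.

ΔS_surr = -19.4 J/K

For an isothermal ideal gas ΔS_gas = nR ln(V₂/V₁) = 1.36 × 8.314 × ln(107/19.3) = 19.4 J/K.
The process is reversible, so ΔS_surr = −ΔS_gas = -19.4 J/K and ΔS_universe = 0.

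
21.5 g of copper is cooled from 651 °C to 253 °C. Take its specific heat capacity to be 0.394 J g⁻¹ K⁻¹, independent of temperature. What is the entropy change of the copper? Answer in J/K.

ΔS = -4.77 J/K

In kelvin: T₁ = 924.15 K, T₂ = 526.15 K. ΔS = ∫dQ_rev/T = m c ln(T₂/T₁) = 21.5 × 0.394 × ln(526.15/924.15) = -4.77 J/K.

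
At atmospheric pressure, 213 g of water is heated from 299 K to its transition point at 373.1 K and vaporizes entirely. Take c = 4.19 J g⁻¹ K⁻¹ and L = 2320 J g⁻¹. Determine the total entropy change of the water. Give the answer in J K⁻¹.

Warming step: ΔS₁ = m c ln(T_tr/T_i) = 213 × 4.19 × ln(373.1/299) = 197.6 J/K.
Phase change: ΔS₂ = +mL/T_tr = 213 × 2320 / 373.1 = 1324 J/K.
ΔS_total = (197.6) + (1324) = 1520 J/K.

ΔS = 1520 J/K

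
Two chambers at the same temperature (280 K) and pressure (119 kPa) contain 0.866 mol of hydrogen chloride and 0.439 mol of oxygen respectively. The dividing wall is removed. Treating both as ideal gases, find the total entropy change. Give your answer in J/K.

Mole fractions: x_A = 0.866/1.3 = 0.664, x_B = 0.336.
ΔS_mix = −R(n_A ln x_A + n_B ln x_B) = −8.314 × (0.866 ln 0.664 + 0.439 ln 0.336) = 6.93 J/K.

ΔS_mix = 6.93 J/K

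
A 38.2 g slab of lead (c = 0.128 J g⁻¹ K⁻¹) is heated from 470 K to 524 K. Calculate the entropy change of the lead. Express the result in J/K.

ΔS = ∫dQ_rev/T = m c ln(T₂/T₁) = 38.2 × 0.128 × ln(524/470) = 0.532 J/K.

ΔS = 0.532 J/K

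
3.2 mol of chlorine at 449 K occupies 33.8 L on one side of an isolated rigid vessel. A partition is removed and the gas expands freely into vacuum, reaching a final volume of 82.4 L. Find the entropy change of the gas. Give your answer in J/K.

For an ideal gas in free expansion Q = 0 and W = 0, so T is unchanged.
Entropy is a state function; using a reversible isothermal path, ΔS_gas = nR ln(V₂/V₁) = 3.2 × 8.314 × ln(82.4/33.8) = 23.7 J/K.

ΔS_gas = 23.7 J/K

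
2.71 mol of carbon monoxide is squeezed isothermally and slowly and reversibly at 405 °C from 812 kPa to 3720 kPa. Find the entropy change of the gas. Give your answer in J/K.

ΔS_gas = -34.3 J/K

For an isothermal ideal gas ΔS_gas = nR ln(P₁/P₂) = 2.71 × 8.314 × ln(812/3720) = -34.3 J/K.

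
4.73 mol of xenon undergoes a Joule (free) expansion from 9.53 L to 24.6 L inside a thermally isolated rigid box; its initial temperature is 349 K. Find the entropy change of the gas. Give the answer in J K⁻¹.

ΔS_gas = 37.3 J/K

For an ideal gas in free expansion Q = 0 and W = 0, so T is unchanged.
Entropy is a state function; using a reversible isothermal path, ΔS_gas = nR ln(V₂/V₁) = 4.73 × 8.314 × ln(24.6/9.53) = 37.3 J/K.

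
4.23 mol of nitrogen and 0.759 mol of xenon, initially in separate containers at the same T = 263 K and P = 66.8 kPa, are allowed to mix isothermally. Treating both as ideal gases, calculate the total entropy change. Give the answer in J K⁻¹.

Mole fractions: x_A = 4.23/4.99 = 0.848, x_B = 0.152.
ΔS_mix = −R(n_A ln x_A + n_B ln x_B) = −8.314 × (4.23 ln 0.848 + 0.759 ln 0.152) = 17.7 J/K.

ΔS_mix = 17.7 J/K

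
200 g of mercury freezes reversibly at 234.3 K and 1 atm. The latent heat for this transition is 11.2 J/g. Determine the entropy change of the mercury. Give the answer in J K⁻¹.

Heat released by the substance: Q = −mL = −200 × 11.2 = −2240 J.
At constant T, ΔS = Q_rev/T = −2240 / 234.3 = -9.56 J/K.

ΔS = -9.56 J/K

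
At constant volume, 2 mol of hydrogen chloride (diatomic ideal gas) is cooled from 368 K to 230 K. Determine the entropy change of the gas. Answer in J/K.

At constant volume, ΔS = nC_V ln(T₂/T₁) with C_V = 5R/2 = 20.79 J mol⁻¹ K⁻¹.
ΔS = 2 × 20.79 × ln(230/368) = -19.5 J/K.

ΔS = -19.5 J/K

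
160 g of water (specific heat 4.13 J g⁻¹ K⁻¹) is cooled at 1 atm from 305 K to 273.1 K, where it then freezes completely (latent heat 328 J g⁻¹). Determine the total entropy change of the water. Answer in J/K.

ΔS = -265 J/K

Cooling step: ΔS₁ = m c ln(T_tr/T_i) = 160 × 4.13 × ln(273.1/305) = -73 J/K.
Phase change: ΔS₂ = −mL/T_tr = −160 × 328 / 273.1 = -192.2 J/K.
ΔS_total = (-73) + (-192.2) = -265 J/K.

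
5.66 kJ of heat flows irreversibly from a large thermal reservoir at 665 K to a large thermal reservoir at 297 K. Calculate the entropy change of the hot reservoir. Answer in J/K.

The hot reservoir loses heat Q, so ΔS_hot = −Q/T_H = −5660/665 = -8.51 J/K.

ΔS_hot = -8.51 J/K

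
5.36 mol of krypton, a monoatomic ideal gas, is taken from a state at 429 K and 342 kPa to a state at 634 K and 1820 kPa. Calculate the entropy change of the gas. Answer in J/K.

ΔS = -31 J/K

ΔS = nC_p ln(T₂/T₁) − nR ln(P₂/P₁), with C_p = 5R/2 = 20.79 J mol⁻¹ K⁻¹ for a monoatomic ideal gas.
ΔS = 5.36 × [20.79 × ln(634/429) − 8.314 × ln(1820/342)] = -31 J/K.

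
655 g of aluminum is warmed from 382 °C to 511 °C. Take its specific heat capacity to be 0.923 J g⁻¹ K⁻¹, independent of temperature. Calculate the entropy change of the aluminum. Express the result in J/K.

ΔS = 109 J/K

In kelvin: T₁ = 655.15 K, T₂ = 784.15 K. ΔS = ∫dQ_rev/T = m c ln(T₂/T₁) = 655 × 0.923 × ln(784.15/655.15) = 109 J/K.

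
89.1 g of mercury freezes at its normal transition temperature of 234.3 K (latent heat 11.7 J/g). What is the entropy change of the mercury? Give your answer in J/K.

ΔS = -4.45 J/K

Heat released by the substance: Q = −mL = −89.1 × 11.7 = −1042.47 J.
At constant T, ΔS = Q_rev/T = −1042.47 / 234.3 = -4.45 J/K.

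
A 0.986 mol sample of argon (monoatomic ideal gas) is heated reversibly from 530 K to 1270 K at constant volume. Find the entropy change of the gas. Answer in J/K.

At constant volume, ΔS = nC_V ln(T₂/T₁) with C_V = 3R/2 = 12.47 J mol⁻¹ K⁻¹.
ΔS = 0.986 × 12.47 × ln(1270/530) = 10.7 J/K.

ΔS = 10.7 J/K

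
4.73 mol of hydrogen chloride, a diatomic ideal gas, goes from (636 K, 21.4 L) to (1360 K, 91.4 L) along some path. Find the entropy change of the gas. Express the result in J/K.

ΔS = 132 J/K

Entropy is a state function: ΔS = nC_V ln(T₂/T₁) + nR ln(V₂/V₁), with C_V = 5R/2 = 20.79 J mol⁻¹ K⁻¹ for a diatomic ideal gas.
ΔS = 4.73 × [20.79 × ln(1360/636) + 8.314 × ln(91.4/21.4)] = 132 J/K.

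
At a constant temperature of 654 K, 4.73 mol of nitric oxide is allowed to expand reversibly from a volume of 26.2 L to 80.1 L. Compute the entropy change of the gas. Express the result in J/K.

For an isothermal ideal gas ΔS_gas = nR ln(V₂/V₁) = 4.73 × 8.314 × ln(80.1/26.2) = 43.9 J/K.

ΔS_gas = 43.9 J/K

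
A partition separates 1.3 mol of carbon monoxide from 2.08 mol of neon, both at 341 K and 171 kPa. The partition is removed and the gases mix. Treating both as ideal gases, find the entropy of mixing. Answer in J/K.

ΔS_mix = 18.7 J/K

Mole fractions: x_A = 1.3/3.38 = 0.385, x_B = 0.615.
ΔS_mix = −R(n_A ln x_A + n_B ln x_B) = −8.314 × (1.3 ln 0.385 + 2.08 ln 0.615) = 18.7 J/K.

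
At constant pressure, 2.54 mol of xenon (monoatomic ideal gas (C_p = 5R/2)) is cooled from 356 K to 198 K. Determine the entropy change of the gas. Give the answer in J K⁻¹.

At constant pressure, ΔS = nC_p ln(T₂/T₁) with C_p = 5R/2 = 20.79 J mol⁻¹ K⁻¹.
ΔS = 2.54 × 20.79 × ln(198/356) = -31 J/K.

ΔS = -31 J/K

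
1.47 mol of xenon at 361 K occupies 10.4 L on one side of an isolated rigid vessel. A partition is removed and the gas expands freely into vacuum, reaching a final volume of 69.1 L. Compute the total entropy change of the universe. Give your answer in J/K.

No heat is exchanged and no work is done, so the ideal-gas temperature stays constant.
Entropy is a state function; using a reversible isothermal path, ΔS_gas = nR ln(V₂/V₁) = 1.47 × 8.314 × ln(69.1/10.4) = 23.1 J/K.
The insulated surroundings exchange no heat, so ΔS_surr = 0 and ΔS_universe = ΔS_gas.

ΔS_universe = 23.1 J/K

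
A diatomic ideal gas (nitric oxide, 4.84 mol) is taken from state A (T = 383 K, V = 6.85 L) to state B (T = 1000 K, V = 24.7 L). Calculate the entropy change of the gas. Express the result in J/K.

ΔS = 148 J/K

Entropy is a state function: ΔS = nC_V ln(T₂/T₁) + nR ln(V₂/V₁), with C_V = 5R/2 = 20.79 J mol⁻¹ K⁻¹ for a diatomic ideal gas.
ΔS = 4.84 × [20.79 × ln(1000/383) + 8.314 × ln(24.7/6.85)] = 148 J/K.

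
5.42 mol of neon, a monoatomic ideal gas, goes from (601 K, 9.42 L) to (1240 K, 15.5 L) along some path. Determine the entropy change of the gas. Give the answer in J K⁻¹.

ΔS = 71.4 J/K

Entropy is a state function: ΔS = nC_V ln(T₂/T₁) + nR ln(V₂/V₁), with C_V = 3R/2 = 12.47 J mol⁻¹ K⁻¹ for a monoatomic ideal gas.
ΔS = 5.42 × [12.47 × ln(1240/601) + 8.314 × ln(15.5/9.42)] = 71.4 J/K.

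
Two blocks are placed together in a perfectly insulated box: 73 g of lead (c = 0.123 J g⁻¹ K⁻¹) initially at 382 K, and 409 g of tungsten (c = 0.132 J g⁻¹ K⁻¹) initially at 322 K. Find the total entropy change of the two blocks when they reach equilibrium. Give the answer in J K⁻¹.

Energy balance: T_f = (m₁c₁T₁ + m₂c₂T₂)/(m₁c₁ + m₂c₂) = 330.56 K.
ΔS₁ = m₁c₁ ln(T_f/T₁) = 8.979 × ln(330.56/382) = -1.299 J/K.
ΔS₂ = m₂c₂ ln(T_f/T₂) = 53.988 × ln(330.56/322) = 1.416 J/K.
ΔS_total = -1.299 + 1.416 = 0.117 J/K.

ΔS_total = 0.117 J/K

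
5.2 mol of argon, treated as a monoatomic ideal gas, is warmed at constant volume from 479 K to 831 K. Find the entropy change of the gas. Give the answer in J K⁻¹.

ΔS = 35.7 J/K

At constant volume, ΔS = nC_V ln(T₂/T₁) with C_V = 3R/2 = 12.47 J mol⁻¹ K⁻¹.
ΔS = 5.2 × 12.47 × ln(831/479) = 35.7 J/K.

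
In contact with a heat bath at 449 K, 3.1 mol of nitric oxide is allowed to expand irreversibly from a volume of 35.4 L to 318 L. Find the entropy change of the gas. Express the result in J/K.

ΔS_gas = 56.6 J/K

Entropy is a state function, so ΔS_gas depends only on the end states.
For an isothermal ideal gas ΔS_gas = nR ln(V₂/V₁) = 3.1 × 8.314 × ln(318/35.4) = 56.6 J/K.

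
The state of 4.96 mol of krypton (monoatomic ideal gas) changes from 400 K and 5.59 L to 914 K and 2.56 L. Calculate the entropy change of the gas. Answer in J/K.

ΔS = 18.9 J/K

Entropy is a state function: ΔS = nC_V ln(T₂/T₁) + nR ln(V₂/V₁), with C_V = 3R/2 = 12.47 J mol⁻¹ K⁻¹ for a monoatomic ideal gas.
ΔS = 4.96 × [12.47 × ln(914/400) + 8.314 × ln(2.56/5.59)] = 18.9 J/K.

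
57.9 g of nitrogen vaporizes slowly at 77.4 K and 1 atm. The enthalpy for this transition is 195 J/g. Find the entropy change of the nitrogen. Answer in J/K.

ΔS = 146 J/K

Heat absorbed by the substance: Q = mL = 57.9 × 195 = 11290.5 J.
At constant T, ΔS = Q_rev/T = 11290.5 / 77.4 = 146 J/K.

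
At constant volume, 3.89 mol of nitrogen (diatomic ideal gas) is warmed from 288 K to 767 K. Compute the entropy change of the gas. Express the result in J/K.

ΔS = 79.2 J/K

At constant volume, ΔS = nC_V ln(T₂/T₁) with C_V = 5R/2 = 20.79 J mol⁻¹ K⁻¹.
ΔS = 3.89 × 20.79 × ln(767/288) = 79.2 J/K.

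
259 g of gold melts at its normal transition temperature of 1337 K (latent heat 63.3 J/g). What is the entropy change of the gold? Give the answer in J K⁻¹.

Heat absorbed by the substance: Q = mL = 259 × 63.3 = 16394.7 J.
At constant T, ΔS = Q_rev/T = 16394.7 / 1337 = 12.3 J/K.

ΔS = 12.3 J/K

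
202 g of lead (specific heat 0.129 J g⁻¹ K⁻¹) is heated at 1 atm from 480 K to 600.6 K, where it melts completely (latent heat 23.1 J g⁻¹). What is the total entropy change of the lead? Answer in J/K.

Warming step: ΔS₁ = m c ln(T_tr/T_i) = 202 × 0.129 × ln(600.6/480) = 5.841 J/K.
Phase change: ΔS₂ = +mL/T_tr = 202 × 23.1 / 600.6 = 7.769 J/K.
ΔS_total = (5.841) + (7.769) = 13.6 J/K.

ΔS = 13.6 J/K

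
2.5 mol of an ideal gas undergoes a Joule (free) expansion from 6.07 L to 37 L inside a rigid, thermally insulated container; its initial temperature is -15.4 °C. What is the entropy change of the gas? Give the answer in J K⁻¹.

ΔS_gas = 37.6 J/K

For an ideal gas in free expansion Q = 0 and W = 0, so T is unchanged.
Entropy is a state function; using a reversible isothermal path, ΔS_gas = nR ln(V₂/V₁) = 2.5 × 8.314 × ln(37/6.07) = 37.6 J/K.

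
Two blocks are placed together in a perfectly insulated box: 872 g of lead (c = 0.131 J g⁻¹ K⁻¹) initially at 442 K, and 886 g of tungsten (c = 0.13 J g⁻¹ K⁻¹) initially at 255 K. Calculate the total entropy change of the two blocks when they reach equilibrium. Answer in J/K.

Energy balance: T_f = (m₁c₁T₁ + m₂c₂T₂)/(m₁c₁ + m₂c₂) = 348.11 K.
ΔS₁ = m₁c₁ ln(T_f/T₁) = 114.232 × ln(348.11/442) = -27.276 J/K.
ΔS₂ = m₂c₂ ln(T_f/T₂) = 115.18 × ln(348.11/255) = 35.852 J/K.
ΔS_total = -27.276 + 35.852 = 8.58 J/K.

ΔS_total = 8.58 J/K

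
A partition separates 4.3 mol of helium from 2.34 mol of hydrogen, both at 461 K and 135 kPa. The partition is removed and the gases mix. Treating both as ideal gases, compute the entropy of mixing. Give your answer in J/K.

ΔS_mix = 35.8 J/K

Mole fractions: x_A = 4.3/6.64 = 0.648, x_B = 0.352.
ΔS_mix = −R(n_A ln x_A + n_B ln x_B) = −8.314 × (4.3 ln 0.648 + 2.34 ln 0.352) = 35.8 J/K.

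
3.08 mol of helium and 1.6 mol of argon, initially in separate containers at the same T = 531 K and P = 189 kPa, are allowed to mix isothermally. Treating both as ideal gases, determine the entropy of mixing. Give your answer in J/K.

ΔS_mix = 25 J/K

Mole fractions: x_A = 3.08/4.68 = 0.658, x_B = 0.342.
ΔS_mix = −R(n_A ln x_A + n_B ln x_B) = −8.314 × (3.08 ln 0.658 + 1.6 ln 0.342) = 25 J/K.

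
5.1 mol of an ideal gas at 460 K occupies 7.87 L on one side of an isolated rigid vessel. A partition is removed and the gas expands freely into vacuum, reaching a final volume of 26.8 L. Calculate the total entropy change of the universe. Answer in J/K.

No heat is exchanged and no work is done, so the ideal-gas temperature stays constant.
Entropy is a state function; using a reversible isothermal path, ΔS_gas = nR ln(V₂/V₁) = 5.1 × 8.314 × ln(26.8/7.87) = 52 J/K.
The insulated surroundings exchange no heat, so ΔS_surr = 0 and ΔS_universe = ΔS_gas.

ΔS_universe = 52 J/K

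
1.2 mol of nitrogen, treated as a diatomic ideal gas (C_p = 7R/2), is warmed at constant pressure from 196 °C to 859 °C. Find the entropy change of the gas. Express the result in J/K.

ΔS = 30.8 J/K

In kelvin: T₁ = 469.15 K, T₂ = 1132.15 K. At constant pressure, ΔS = nC_p ln(T₂/T₁) with C_p = 7R/2 = 29.1 J mol⁻¹ K⁻¹.
ΔS = 1.2 × 29.1 × ln(1132.15/469.15) = 30.8 J/K.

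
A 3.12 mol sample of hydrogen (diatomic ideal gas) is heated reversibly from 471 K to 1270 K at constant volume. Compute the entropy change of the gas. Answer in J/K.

ΔS = 64.3 J/K

At constant volume, ΔS = nC_V ln(T₂/T₁) with C_V = 5R/2 = 20.79 J mol⁻¹ K⁻¹.
ΔS = 3.12 × 20.79 × ln(1270/471) = 64.3 J/K.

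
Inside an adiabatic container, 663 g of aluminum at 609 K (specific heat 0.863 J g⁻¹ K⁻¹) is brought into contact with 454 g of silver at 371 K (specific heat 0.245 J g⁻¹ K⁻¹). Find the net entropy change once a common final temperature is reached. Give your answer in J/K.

Energy balance: T_f = (m₁c₁T₁ + m₂c₂T₂)/(m₁c₁ + m₂c₂) = 570.26 K.
ΔS₁ = m₁c₁ ln(T_f/T₁) = 572.169 × ln(570.26/609) = -37.6 J/K.
ΔS₂ = m₂c₂ ln(T_f/T₂) = 111.23 × ln(570.26/371) = 47.82 J/K.
ΔS_total = -37.6 + 47.82 = 10.2 J/K.

ΔS_total = 10.2 J/K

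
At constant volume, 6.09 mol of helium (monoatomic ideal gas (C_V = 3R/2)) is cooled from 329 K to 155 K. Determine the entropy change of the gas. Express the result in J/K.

At constant volume, ΔS = nC_V ln(T₂/T₁) with C_V = 3R/2 = 12.47 J mol⁻¹ K⁻¹.
ΔS = 6.09 × 12.47 × ln(155/329) = -57.2 J/K.

ΔS = -57.2 J/K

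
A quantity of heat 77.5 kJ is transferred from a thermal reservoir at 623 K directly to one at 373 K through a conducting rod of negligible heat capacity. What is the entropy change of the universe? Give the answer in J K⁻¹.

ΔS_total = 83.4 J/K

ΔS_hot = −Q/T_H = −77500/623 = -124.4 J/K and ΔS_cold = +Q/T_C = 77500/373 = 207.8 J/K.
ΔS_total = -124.4 + 207.8 = 83.4 J/K, positive as the second law requires.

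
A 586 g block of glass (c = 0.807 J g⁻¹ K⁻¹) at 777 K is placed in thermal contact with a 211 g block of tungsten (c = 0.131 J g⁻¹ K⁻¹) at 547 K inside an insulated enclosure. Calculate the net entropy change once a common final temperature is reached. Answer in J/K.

ΔS_total = 1.45 J/K

Energy balance: T_f = (m₁c₁T₁ + m₂c₂T₂)/(m₁c₁ + m₂c₂) = 764.3 K.
ΔS₁ = m₁c₁ ln(T_f/T₁) = 472.902 × ln(764.3/777) = -7.794 J/K.
ΔS₂ = m₂c₂ ln(T_f/T₂) = 27.641 × ln(764.3/547) = 9.246 J/K.
ΔS_total = -7.794 + 9.246 = 1.45 J/K.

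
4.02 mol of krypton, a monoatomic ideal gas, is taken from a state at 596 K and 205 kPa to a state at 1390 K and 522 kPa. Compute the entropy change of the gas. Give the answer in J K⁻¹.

ΔS = nC_p ln(T₂/T₁) − nR ln(P₂/P₁), with C_p = 5R/2 = 20.79 J mol⁻¹ K⁻¹ for a monoatomic ideal gas.
ΔS = 4.02 × [20.79 × ln(1390/596) − 8.314 × ln(522/205)] = 39.5 J/K.

ΔS = 39.5 J/K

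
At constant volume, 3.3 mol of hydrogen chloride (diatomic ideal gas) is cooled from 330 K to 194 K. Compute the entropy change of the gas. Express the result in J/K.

ΔS = -36.4 J/K

At constant volume, ΔS = nC_V ln(T₂/T₁) with C_V = 5R/2 = 20.79 J mol⁻¹ K⁻¹.
ΔS = 3.3 × 20.79 × ln(194/330) = -36.4 J/K.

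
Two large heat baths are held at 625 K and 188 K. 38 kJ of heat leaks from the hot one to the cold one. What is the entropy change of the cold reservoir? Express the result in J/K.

ΔS_cold = 202 J/K

The cold reservoir gains heat Q, so ΔS_cold = +Q/T_C = 38000/188 = 202 J/K.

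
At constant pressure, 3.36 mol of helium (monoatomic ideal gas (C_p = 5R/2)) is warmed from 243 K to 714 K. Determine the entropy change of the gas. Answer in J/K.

ΔS = 75.3 J/K

At constant pressure, ΔS = nC_p ln(T₂/T₁) with C_p = 5R/2 = 20.79 J mol⁻¹ K⁻¹.
ΔS = 3.36 × 20.79 × ln(714/243) = 75.3 J/K.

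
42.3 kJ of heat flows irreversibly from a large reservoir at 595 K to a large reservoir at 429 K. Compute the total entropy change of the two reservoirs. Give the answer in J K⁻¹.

ΔS_total = 27.5 J/K

ΔS_hot = −Q/T_H = −42300/595 = -71.09 J/K and ΔS_cold = +Q/T_C = 42300/429 = 98.6 J/K.
ΔS_total = -71.09 + 98.6 = 27.5 J/K, positive as the second law requires.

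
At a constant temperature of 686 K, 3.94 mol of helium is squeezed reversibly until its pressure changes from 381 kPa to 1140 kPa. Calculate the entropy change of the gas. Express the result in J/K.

ΔS_gas = -35.9 J/K

For an isothermal ideal gas ΔS_gas = nR ln(P₁/P₂) = 3.94 × 8.314 × ln(381/1140) = -35.9 J/K.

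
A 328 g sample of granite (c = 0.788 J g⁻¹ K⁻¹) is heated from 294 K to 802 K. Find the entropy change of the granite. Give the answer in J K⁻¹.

ΔS = ∫dQ_rev/T = m c ln(T₂/T₁) = 328 × 0.788 × ln(802/294) = 259 J/K.

ΔS = 259 J/K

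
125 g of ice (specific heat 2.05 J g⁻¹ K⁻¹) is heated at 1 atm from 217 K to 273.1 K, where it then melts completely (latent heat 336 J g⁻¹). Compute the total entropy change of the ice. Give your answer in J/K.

ΔS = 213 J/K

Warming step: ΔS₁ = m c ln(T_tr/T_i) = 125 × 2.05 × ln(273.1/217) = 58.92 J/K.
Phase change: ΔS₂ = +mL/T_tr = 125 × 336 / 273.1 = 153.8 J/K.
ΔS_total = (58.92) + (153.8) = 213 J/K.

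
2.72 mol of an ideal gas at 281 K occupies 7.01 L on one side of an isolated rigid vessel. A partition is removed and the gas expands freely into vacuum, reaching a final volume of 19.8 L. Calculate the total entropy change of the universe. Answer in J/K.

No heat is exchanged and no work is done, so the ideal-gas temperature stays constant.
Entropy is a state function; using a reversible isothermal path, ΔS_gas = nR ln(V₂/V₁) = 2.72 × 8.314 × ln(19.8/7.01) = 23.5 J/K.
The insulated surroundings exchange no heat, so ΔS_surr = 0 and ΔS_universe = ΔS_gas.

ΔS_universe = 23.5 J/K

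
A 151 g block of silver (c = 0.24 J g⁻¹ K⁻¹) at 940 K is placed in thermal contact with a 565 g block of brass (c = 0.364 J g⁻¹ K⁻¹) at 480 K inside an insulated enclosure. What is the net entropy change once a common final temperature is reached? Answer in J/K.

Energy balance: T_f = (m₁c₁T₁ + m₂c₂T₂)/(m₁c₁ + m₂c₂) = 548.91 K.
ΔS₁ = m₁c₁ ln(T_f/T₁) = 36.24 × ln(548.91/940) = -19.49 J/K.
ΔS₂ = m₂c₂ ln(T_f/T₂) = 205.66 × ln(548.91/480) = 27.59 J/K.
ΔS_total = -19.49 + 27.59 = 8.1 J/K.

ΔS_total = 8.1 J/K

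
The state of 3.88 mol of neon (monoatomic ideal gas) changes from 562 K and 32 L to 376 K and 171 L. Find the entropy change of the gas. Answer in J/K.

Entropy is a state function: ΔS = nC_V ln(T₂/T₁) + nR ln(V₂/V₁), with C_V = 3R/2 = 12.47 J mol⁻¹ K⁻¹ for a monoatomic ideal gas.
ΔS = 3.88 × [12.47 × ln(376/562) + 8.314 × ln(171/32)] = 34.6 J/K.

ΔS = 34.6 J/K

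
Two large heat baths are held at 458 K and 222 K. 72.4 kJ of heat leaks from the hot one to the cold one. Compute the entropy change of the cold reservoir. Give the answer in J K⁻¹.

ΔS_cold = 326 J/K

The cold reservoir gains heat Q, so ΔS_cold = +Q/T_C = 72400/222 = 326 J/K.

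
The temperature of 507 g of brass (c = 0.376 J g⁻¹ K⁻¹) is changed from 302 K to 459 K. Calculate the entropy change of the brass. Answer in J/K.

ΔS = ∫dQ_rev/T = m c ln(T₂/T₁) = 507 × 0.376 × ln(459/302) = 79.8 J/K.

ΔS = 79.8 J/K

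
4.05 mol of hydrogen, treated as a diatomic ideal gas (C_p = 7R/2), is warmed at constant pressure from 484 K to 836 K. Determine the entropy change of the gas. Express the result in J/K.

ΔS = 64.4 J/K

At constant pressure, ΔS = nC_p ln(T₂/T₁) with C_p = 7R/2 = 29.1 J mol⁻¹ K⁻¹.
ΔS = 4.05 × 29.1 × ln(836/484) = 64.4 J/K.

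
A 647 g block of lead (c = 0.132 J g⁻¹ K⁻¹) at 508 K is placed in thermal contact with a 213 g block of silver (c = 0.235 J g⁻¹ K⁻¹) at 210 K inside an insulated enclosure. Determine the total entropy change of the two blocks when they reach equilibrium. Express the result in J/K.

Energy balance: T_f = (m₁c₁T₁ + m₂c₂T₂)/(m₁c₁ + m₂c₂) = 397.88 K.
ΔS₁ = m₁c₁ ln(T_f/T₁) = 85.404 × ln(397.88/508) = -20.87 J/K.
ΔS₂ = m₂c₂ ln(T_f/T₂) = 50.055 × ln(397.88/210) = 31.99 J/K.
ΔS_total = -20.87 + 31.99 = 11.1 J/K.

ΔS_total = 11.1 J/K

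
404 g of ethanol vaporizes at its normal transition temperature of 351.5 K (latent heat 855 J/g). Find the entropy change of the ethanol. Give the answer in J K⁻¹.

ΔS = 983 J/K

Heat absorbed by the substance: Q = mL = 404 × 855 = 345420 J.
At constant T, ΔS = Q_rev/T = 345420 / 351.5 = 983 J/K.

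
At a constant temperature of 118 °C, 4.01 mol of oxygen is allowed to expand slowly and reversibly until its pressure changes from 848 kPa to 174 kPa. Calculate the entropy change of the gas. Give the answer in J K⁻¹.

ΔS_gas = 52.8 J/K

For an isothermal ideal gas ΔS_gas = nR ln(P₁/P₂) = 4.01 × 8.314 × ln(848/174) = 52.8 J/K.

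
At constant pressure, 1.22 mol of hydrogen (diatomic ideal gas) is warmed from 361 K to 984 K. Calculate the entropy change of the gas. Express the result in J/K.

At constant pressure, ΔS = nC_p ln(T₂/T₁) with C_p = 7R/2 = 29.1 J mol⁻¹ K⁻¹.
ΔS = 1.22 × 29.1 × ln(984/361) = 35.6 J/K.

ΔS = 35.6 J/K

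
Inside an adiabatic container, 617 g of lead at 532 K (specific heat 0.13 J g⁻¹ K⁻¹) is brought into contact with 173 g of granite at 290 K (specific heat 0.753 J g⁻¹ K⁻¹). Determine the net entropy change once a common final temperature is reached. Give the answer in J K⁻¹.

ΔS_total = 9.45 J/K

Energy balance: T_f = (m₁c₁T₁ + m₂c₂T₂)/(m₁c₁ + m₂c₂) = 382.22 K.
ΔS₁ = m₁c₁ ln(T_f/T₁) = 80.21 × ln(382.22/532) = -26.52 J/K.
ΔS₂ = m₂c₂ ln(T_f/T₂) = 130.269 × ln(382.22/290) = 35.97 J/K.
ΔS_total = -26.52 + 35.97 = 9.45 J/K.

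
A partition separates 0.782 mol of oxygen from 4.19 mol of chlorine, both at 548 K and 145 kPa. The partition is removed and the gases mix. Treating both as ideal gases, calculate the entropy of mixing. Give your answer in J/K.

Mole fractions: x_A = 0.782/4.97 = 0.157, x_B = 0.843.
ΔS_mix = −R(n_A ln x_A + n_B ln x_B) = −8.314 × (0.782 ln 0.157 + 4.19 ln 0.843) = 18 J/K.

ΔS_mix = 18 J/K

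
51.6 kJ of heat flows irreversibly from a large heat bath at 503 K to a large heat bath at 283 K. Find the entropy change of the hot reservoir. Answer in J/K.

ΔS_hot = -103 J/K

The hot reservoir loses heat Q, so ΔS_hot = −Q/T_H = −51600/503 = -103 J/K.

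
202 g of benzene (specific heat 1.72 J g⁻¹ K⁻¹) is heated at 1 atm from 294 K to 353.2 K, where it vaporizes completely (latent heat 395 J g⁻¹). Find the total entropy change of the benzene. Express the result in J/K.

ΔS = 290 J/K

Warming step: ΔS₁ = m c ln(T_tr/T_i) = 202 × 1.72 × ln(353.2/294) = 63.74 J/K.
Phase change: ΔS₂ = +mL/T_tr = 202 × 395 / 353.2 = 225.9 J/K.
ΔS_total = (63.74) + (225.9) = 290 J/K.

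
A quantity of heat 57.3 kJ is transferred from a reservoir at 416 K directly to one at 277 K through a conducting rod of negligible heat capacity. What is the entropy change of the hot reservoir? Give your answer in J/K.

ΔS_hot = -138 J/K

The hot reservoir loses heat Q, so ΔS_hot = −Q/T_H = −57300/416 = -138 J/K.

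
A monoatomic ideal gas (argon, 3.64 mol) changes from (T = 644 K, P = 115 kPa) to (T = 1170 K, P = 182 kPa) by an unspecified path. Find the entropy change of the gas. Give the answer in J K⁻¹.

ΔS = nC_p ln(T₂/T₁) − nR ln(P₂/P₁), with C_p = 5R/2 = 20.79 J mol⁻¹ K⁻¹ for a monoatomic ideal gas.
ΔS = 3.64 × [20.79 × ln(1170/644) − 8.314 × ln(182/115)] = 31.3 J/K.

ΔS = 31.3 J/K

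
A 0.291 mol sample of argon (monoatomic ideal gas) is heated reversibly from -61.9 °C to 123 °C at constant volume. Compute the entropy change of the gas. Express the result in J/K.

In kelvin: T₁ = 211.25 K, T₂ = 396.15 K. At constant volume, ΔS = nC_V ln(T₂/T₁) with C_V = 3R/2 = 12.47 J mol⁻¹ K⁻¹.
ΔS = 0.291 × 12.47 × ln(396.15/211.25) = 2.28 J/K.

ΔS = 2.28 J/K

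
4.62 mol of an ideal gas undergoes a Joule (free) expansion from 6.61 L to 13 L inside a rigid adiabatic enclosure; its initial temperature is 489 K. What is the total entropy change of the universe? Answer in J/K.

ΔS_universe = 26 J/K

For an ideal gas in free expansion Q = 0 and W = 0, so T is unchanged.
Entropy is a state function; using a reversible isothermal path, ΔS_gas = nR ln(V₂/V₁) = 4.62 × 8.314 × ln(13/6.61) = 26 J/K.
The insulated surroundings exchange no heat, so ΔS_surr = 0 and ΔS_universe = ΔS_gas.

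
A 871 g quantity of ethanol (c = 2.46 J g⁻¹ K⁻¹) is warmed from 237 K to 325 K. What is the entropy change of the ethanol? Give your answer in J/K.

ΔS = ∫dQ_rev/T = m c ln(T₂/T₁) = 871 × 2.46 × ln(325/237) = 677 J/K.

ΔS = 677 J/K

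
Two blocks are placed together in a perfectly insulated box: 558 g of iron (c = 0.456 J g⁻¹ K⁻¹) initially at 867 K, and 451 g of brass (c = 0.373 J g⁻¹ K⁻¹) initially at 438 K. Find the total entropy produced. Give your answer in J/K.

Energy balance: T_f = (m₁c₁T₁ + m₂c₂T₂)/(m₁c₁ + m₂c₂) = 696.26 K.
ΔS₁ = m₁c₁ ln(T_f/T₁) = 254.448 × ln(696.26/867) = -55.81 J/K.
ΔS₂ = m₂c₂ ln(T_f/T₂) = 168.223 × ln(696.26/438) = 77.97 J/K.
ΔS_total = -55.81 + 77.97 = 22.2 J/K.

ΔS_total = 22.2 J/K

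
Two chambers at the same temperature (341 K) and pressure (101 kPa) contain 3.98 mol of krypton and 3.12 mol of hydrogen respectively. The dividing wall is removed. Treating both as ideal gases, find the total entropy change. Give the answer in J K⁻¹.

Mole fractions: x_A = 3.98/7.1 = 0.561, x_B = 0.439.
ΔS_mix = −R(n_A ln x_A + n_B ln x_B) = −8.314 × (3.98 ln 0.561 + 3.12 ln 0.439) = 40.5 J/K.

ΔS_mix = 40.5 J/K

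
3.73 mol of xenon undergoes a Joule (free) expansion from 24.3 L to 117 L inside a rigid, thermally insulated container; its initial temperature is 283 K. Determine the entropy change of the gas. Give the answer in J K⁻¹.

No heat is exchanged and no work is done, so the ideal-gas temperature stays constant.
Entropy is a state function; using a reversible isothermal path, ΔS_gas = nR ln(V₂/V₁) = 3.73 × 8.314 × ln(117/24.3) = 48.7 J/K.

ΔS_gas = 48.7 J/K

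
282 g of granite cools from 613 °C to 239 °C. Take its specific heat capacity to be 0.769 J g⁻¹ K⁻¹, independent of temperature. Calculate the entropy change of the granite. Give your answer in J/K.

In kelvin: T₁ = 886.15 K, T₂ = 512.15 K. ΔS = ∫dQ_rev/T = m c ln(T₂/T₁) = 282 × 0.769 × ln(512.15/886.15) = -119 J/K.

ΔS = -119 J/K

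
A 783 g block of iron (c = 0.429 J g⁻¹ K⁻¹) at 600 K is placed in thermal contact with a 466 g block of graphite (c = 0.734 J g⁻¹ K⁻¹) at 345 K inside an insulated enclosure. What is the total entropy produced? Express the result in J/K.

ΔS_total = 25.7 J/K

Energy balance: T_f = (m₁c₁T₁ + m₂c₂T₂)/(m₁c₁ + m₂c₂) = 471.35 K.
ΔS₁ = m₁c₁ ln(T_f/T₁) = 335.907 × ln(471.35/600) = -81.067 J/K.
ΔS₂ = m₂c₂ ln(T_f/T₂) = 342.044 × ln(471.35/345) = 106.73 J/K.
ΔS_total = -81.067 + 106.73 = 25.7 J/K.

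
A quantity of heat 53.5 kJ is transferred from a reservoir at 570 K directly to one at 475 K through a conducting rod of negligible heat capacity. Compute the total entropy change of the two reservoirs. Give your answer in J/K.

ΔS_total = 18.8 J/K

ΔS_hot = −Q/T_H = −53500/570 = -93.86 J/K and ΔS_cold = +Q/T_C = 53500/475 = 112.63 J/K.
ΔS_total = -93.86 + 112.63 = 18.8 J/K, positive as the second law requires.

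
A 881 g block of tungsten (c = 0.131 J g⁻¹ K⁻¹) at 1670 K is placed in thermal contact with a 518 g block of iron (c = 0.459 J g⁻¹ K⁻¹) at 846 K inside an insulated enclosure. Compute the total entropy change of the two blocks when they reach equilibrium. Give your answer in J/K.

ΔS_total = 19.1 J/K

Energy balance: T_f = (m₁c₁T₁ + m₂c₂T₂)/(m₁c₁ + m₂c₂) = 1115.3 K.
ΔS₁ = m₁c₁ ln(T_f/T₁) = 115.411 × ln(1115.3/1670) = -46.59 J/K.
ΔS₂ = m₂c₂ ln(T_f/T₂) = 237.762 × ln(1115.3/846) = 65.7 J/K.
ΔS_total = -46.59 + 65.7 = 19.1 J/K.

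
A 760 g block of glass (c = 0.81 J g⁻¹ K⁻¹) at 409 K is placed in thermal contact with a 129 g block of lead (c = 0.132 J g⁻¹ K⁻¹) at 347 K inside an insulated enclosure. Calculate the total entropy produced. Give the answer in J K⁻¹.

Energy balance: T_f = (m₁c₁T₁ + m₂c₂T₂)/(m₁c₁ + m₂c₂) = 407.33 K.
ΔS₁ = m₁c₁ ln(T_f/T₁) = 615.6 × ln(407.33/409) = -2.517 J/K.
ΔS₂ = m₂c₂ ln(T_f/T₂) = 17.028 × ln(407.33/347) = 2.73 J/K.
ΔS_total = -2.517 + 2.73 = 0.213 J/K.

ΔS_total = 0.213 J/K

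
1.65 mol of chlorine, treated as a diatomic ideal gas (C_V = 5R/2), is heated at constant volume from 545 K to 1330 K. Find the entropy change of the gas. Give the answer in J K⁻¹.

At constant volume, ΔS = nC_V ln(T₂/T₁) with C_V = 5R/2 = 20.79 J mol⁻¹ K⁻¹.
ΔS = 1.65 × 20.79 × ln(1330/545) = 30.6 J/K.

ΔS = 30.6 J/K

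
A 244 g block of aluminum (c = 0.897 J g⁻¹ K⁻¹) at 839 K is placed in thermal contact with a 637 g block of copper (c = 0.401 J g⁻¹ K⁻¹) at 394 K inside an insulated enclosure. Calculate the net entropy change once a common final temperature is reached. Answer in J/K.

ΔS_total = 33.5 J/K

Energy balance: T_f = (m₁c₁T₁ + m₂c₂T₂)/(m₁c₁ + m₂c₂) = 599.35 K.
ΔS₁ = m₁c₁ ln(T_f/T₁) = 218.868 × ln(599.35/839) = -73.621 J/K.
ΔS₂ = m₂c₂ ln(T_f/T₂) = 255.437 × ln(599.35/394) = 107.15 J/K.
ΔS_total = -73.621 + 107.15 = 33.5 J/K.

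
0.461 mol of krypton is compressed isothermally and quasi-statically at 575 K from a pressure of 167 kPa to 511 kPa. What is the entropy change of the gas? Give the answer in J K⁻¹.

For an isothermal ideal gas ΔS_gas = nR ln(P₁/P₂) = 0.461 × 8.314 × ln(167/511) = -4.29 J/K.

ΔS_gas = -4.29 J/K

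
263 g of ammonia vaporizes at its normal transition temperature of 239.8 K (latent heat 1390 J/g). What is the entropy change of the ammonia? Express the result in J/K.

Heat absorbed by the substance: Q = mL = 263 × 1390 = 365570 J.
At constant T, ΔS = Q_rev/T = 365570 / 239.8 = 1520 J/K.

ΔS = 1520 J/K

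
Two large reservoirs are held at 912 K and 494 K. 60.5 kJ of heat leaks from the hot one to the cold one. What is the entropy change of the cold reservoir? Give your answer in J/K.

The cold reservoir gains heat Q, so ΔS_cold = +Q/T_C = 60500/494 = 122 J/K.

ΔS_cold = 122 J/K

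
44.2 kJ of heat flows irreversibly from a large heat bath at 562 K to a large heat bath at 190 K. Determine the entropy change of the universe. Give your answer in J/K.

ΔS_total = 154 J/K

ΔS_hot = −Q/T_H = −44200/562 = -78.65 J/K and ΔS_cold = +Q/T_C = 44200/190 = 232.6 J/K.
ΔS_total = -78.65 + 232.6 = 154 J/K, positive as the second law requires.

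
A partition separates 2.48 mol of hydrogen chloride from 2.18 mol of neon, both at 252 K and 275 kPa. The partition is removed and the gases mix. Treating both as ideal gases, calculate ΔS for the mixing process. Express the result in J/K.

ΔS_mix = 26.8 J/K

Mole fractions: x_A = 2.48/4.66 = 0.532, x_B = 0.468.
ΔS_mix = −R(n_A ln x_A + n_B ln x_B) = −8.314 × (2.48 ln 0.532 + 2.18 ln 0.468) = 26.8 J/K.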